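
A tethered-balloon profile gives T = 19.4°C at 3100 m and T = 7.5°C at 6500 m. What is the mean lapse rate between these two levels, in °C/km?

3.5°C/km

Γ = −ΔT/Δz = (19.4 − 7.5) / (6500 − 3100) m
  = 11.9°C / 3.4 km = 3.5°C/km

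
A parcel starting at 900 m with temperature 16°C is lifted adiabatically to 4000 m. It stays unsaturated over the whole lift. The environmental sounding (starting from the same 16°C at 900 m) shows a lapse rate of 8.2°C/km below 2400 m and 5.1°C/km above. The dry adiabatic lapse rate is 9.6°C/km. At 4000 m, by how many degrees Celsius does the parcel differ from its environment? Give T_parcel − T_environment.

Parcel:
  900–4000 m, dry: Δz = 3.1 km ⇒ ΔT = -29.76°C; T = -13.76°C
Environment:
  900–2400 m, environment, lower layer: Δz = 1.5 km ⇒ ΔT = -12.3°C; T = 3.7°C
  2400–4000 m, environment, upper layer: Δz = 1.6 km ⇒ ΔT = -8.16°C; T = -4.46°C
T_parcel − T_env = -13.76 − (-4.46) = -9.3°C

-9.3°C (parcel cooler than environment)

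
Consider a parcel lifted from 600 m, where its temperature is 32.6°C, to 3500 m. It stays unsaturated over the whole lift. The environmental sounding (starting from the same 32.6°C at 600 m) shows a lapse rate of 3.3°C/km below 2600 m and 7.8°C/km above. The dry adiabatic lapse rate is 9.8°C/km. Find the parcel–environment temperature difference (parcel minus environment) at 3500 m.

Parcel:
  600–3500 m, dry: Δz = 2.9 km ⇒ ΔT = -28.42°C; T = 4.18°C
Environment:
  600–2600 m, environment, lower layer: Δz = 2 km ⇒ ΔT = -6.6°C; T = 26°C
  2600–3500 m, environment, upper layer: Δz = 0.9 km ⇒ ΔT = -7.02°C; T = 18.98°C
T_parcel − T_env = 4.18 − 18.98 = -14.8°C

-14.8°C (parcel cooler than environment)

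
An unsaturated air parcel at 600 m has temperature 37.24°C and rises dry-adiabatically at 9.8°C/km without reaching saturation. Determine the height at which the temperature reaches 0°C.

Height above start = (37.24 − 0) / 9.8 = 3.8 km
Altitude = 600 m + 3800 m = 4400 m

4400 m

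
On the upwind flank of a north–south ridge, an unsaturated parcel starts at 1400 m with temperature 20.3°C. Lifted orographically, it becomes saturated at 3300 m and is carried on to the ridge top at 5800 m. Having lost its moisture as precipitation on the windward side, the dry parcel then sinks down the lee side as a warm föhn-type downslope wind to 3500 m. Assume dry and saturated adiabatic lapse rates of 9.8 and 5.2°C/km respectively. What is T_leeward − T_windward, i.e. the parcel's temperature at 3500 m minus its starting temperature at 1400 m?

1400–3300 m, dry: Δz = 1.9 km ⇒ ΔT = -18.62°C; T = 1.68°C
3300–5800 m, saturated: Δz = 2.5 km ⇒ ΔT = -13°C; T = -11.32°C
5800–3500 m, dry descent: Δz = 2.3 km ⇒ ΔT = +22.54°C; T = 11.22°C
Net change vs windward start: 11.22 − 20.3 = -9.08°C

-9.08°C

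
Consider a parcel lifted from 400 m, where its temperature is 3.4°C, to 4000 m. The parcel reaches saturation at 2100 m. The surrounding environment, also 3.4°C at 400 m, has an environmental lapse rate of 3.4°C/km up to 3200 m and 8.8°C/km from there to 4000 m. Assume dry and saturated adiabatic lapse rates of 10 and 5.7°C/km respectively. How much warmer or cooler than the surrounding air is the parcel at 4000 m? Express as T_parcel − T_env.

Parcel:
  400 → 2100 m (dry, 10°C/km): ΔT = -10 × 1.7 = -17°C → T = -13.6°C
  2100 → 4000 m (saturated, 5.7°C/km): ΔT = -5.7 × 1.9 = -10.83°C → T = -24.43°C
Environment:
  400 → 3200 m (environment, lower layer, 3.4°C/km): ΔT = -3.4 × 2.8 = -9.52°C → T = -6.12°C
  3200 → 4000 m (environment, upper layer, 8.8°C/km): ΔT = -8.8 × 0.8 = -7.04°C → T = -13.16°C
T_parcel − T_env = -24.43 − (-13.16) = -11.27°C

-11.27°C (parcel cooler than environment)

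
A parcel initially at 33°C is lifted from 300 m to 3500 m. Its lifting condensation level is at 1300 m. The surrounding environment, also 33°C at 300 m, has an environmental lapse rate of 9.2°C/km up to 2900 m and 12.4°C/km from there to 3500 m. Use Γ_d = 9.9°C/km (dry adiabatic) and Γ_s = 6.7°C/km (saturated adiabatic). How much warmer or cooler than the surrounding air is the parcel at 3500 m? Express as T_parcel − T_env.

+6.72°C (parcel warmer than environment)

Parcel:
  From 300 m to 1300 m (dry): cools by 9.9 × 1 = 9.9°C, giving 23.1°C.
  From 1300 m to 3500 m (saturated): cools by 6.7 × 2.2 = 14.74°C, giving 8.36°C.
Environment:
  From 300 m to 2900 m (environment, lower layer): cools by 9.2 × 2.6 = 23.92°C, giving 9.08°C.
  From 2900 m to 3500 m (environment, upper layer): cools by 12.4 × 0.6 = 7.44°C, giving 1.64°C.
T_parcel − T_env = 8.36 − 1.64 = +6.72°C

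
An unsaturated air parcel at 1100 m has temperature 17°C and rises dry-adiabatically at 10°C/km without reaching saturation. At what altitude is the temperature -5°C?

3300 m

Height above start = (17 − (-5)) / 10 = 2.2 km
Altitude = 1100 m + 2200 m = 3300 m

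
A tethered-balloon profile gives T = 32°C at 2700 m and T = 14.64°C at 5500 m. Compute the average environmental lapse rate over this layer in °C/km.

Γ = −ΔT/Δz = (32 − 14.64) / (5500 − 2700) m
  = 17.36°C / 2.8 km = 6.2°C/km

6.2°C/km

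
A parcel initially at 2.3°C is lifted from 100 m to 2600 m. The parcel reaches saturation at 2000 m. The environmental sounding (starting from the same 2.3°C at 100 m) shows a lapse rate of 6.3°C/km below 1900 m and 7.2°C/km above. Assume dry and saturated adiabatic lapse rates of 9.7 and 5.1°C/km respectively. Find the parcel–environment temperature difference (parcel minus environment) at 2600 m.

Parcel:
  Dry to 2000 m: -9.7 × 1.9 km = -18.43°C, so T = -16.13°C.
  Saturated to 2600 m: -5.1 × 0.6 km = -3.06°C, so T = -19.19°C.
Environment:
  Environment, lower layer to 1900 m: -6.3 × 1.8 km = -11.34°C, so T = -9.04°C.
  Environment, upper layer to 2600 m: -7.2 × 0.7 km = -5.04°C, so T = -14.08°C.
T_parcel − T_env = -19.19 − (-14.08) = -5.11°C

-5.11°C (parcel cooler than environment)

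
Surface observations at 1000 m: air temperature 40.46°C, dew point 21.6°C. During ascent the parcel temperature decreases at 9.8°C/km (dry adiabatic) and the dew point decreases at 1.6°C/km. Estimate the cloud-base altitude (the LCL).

T and T_d converge at 9.8 − 1.6 = 8.2°C per km
Height above start = (40.46 − 21.6) / 8.2 = 2.3 km
LCL altitude = 1000 m + 2300 m = 3300 m

3300 m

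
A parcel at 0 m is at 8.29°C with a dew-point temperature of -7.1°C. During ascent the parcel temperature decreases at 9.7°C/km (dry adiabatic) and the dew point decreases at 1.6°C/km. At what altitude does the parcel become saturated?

1900 m

T and T_d converge at 9.7 − 1.6 = 8.1°C per km
Height above start = (8.29 − (-7.1)) / 8.1 = 1.9 km
LCL altitude = 0 m + 1900 m = 1900 m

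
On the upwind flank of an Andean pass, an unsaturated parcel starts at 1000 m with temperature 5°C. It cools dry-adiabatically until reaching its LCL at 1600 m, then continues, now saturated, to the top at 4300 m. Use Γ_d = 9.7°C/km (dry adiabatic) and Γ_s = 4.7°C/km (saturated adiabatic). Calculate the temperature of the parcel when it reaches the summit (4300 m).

From 1000 m to 1600 m (dry): cools by 9.7 × 0.6 = 5.82°C, giving -0.82°C.
From 1600 m to 4300 m (saturated): cools by 4.7 × 2.7 = 12.69°C, giving -13.51°C.

-13.51°C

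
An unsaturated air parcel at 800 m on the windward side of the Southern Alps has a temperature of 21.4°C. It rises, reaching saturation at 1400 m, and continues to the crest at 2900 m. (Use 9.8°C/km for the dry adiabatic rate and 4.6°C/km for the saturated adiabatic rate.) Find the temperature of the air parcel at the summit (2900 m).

8.62°C

Dry to 1400 m: -9.8 × 0.6 km = -5.88°C, so T = 15.52°C.
Saturated to 2900 m: -4.6 × 1.5 km = -6.9°C, so T = 8.62°C.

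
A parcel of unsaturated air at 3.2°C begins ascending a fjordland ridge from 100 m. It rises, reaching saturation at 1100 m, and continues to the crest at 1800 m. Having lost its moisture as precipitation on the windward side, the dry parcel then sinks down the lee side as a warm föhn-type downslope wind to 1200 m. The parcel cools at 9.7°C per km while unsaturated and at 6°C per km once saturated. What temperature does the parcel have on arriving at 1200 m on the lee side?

100 → 1100 m (dry, 9.7°C/km): ΔT = -9.7 × 1 = -9.7°C → T = -6.5°C
1100 → 1800 m (saturated, 6°C/km): ΔT = -6 × 0.7 = -4.2°C → T = -10.7°C
1800 → 1200 m (dry descent, 9.7°C/km): ΔT = +9.7 × 0.6 = +5.82°C → T = -4.88°C

-4.88°C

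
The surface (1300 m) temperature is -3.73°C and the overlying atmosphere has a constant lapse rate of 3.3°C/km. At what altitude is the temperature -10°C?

Height above start = (-3.73 − (-10)) / 3.3 = 1.9 km
Altitude = 1300 m + 1900 m = 3200 m

3200 m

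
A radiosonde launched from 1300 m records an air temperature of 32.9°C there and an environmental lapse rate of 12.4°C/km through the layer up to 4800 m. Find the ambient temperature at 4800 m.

From 1300 m to 4800 m (environmental): cools by 12.4 × 3.5 = 43.4°C, giving -10.5°C.

-10.5°C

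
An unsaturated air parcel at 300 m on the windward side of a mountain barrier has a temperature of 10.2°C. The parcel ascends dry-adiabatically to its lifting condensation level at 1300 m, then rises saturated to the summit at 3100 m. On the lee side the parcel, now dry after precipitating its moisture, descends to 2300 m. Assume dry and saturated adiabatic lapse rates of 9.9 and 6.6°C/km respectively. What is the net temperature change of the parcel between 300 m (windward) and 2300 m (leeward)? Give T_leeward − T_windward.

-13.86°C

From 300 m to 1300 m (dry): cools by 9.9 × 1 = 9.9°C, giving 0.3°C.
From 1300 m to 3100 m (saturated): cools by 6.6 × 1.8 = 11.88°C, giving -11.58°C.
From 3100 m to 2300 m (dry descent): warms by 9.9 × 0.8 = 7.92°C, giving -3.66°C.
Net change vs windward start: -3.66 − 10.2 = -13.86°C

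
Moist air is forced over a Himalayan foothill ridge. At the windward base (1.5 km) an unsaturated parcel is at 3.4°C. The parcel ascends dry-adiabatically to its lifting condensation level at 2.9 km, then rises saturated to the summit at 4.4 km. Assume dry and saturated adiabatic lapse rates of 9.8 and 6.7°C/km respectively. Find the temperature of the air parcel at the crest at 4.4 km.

From 1500 m to 2900 m (dry): cools by 9.8 × 1.4 = 13.72°C, giving -10.32°C.
From 2900 m to 4400 m (saturated): cools by 6.7 × 1.5 = 10.05°C, giving -20.37°C.

-20.37°C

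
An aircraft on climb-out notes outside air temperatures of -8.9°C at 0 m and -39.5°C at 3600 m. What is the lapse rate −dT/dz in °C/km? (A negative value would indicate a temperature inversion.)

8.5°C/km

Γ = −ΔT/Δz = (-8.9 − (-39.5)) / (3600 − 0) m
  = 30.6°C / 3.6 km = 8.5°C/km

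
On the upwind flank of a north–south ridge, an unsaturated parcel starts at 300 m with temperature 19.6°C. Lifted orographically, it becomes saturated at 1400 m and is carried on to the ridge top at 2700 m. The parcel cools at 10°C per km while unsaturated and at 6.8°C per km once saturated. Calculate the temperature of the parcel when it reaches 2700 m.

-0.24°C

300–1400 m, dry: Δz = 1.1 km ⇒ ΔT = -11°C; T = 8.6°C
1400–2700 m, saturated: Δz = 1.3 km ⇒ ΔT = -8.84°C; T = -0.24°C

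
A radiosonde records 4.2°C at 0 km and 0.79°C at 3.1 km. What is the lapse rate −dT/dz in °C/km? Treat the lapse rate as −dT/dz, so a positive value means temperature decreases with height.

Γ = −ΔT/Δz = (4.2 − 0.79) / (3100 − 0) m
  = 3.41°C / 3.1 km = 1.1°C/km

1.1°C/km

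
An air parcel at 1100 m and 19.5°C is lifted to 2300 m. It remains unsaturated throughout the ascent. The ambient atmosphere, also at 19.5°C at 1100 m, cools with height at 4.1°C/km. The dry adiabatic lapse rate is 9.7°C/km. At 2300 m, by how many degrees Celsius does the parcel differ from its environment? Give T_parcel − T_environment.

-6.72°C (parcel cooler than environment)

Parcel:
  1100–2300 m, dry: Δz = 1.2 km ⇒ ΔT = -11.64°C; T = 7.86°C
Environment:
  1100–2300 m, environment: Δz = 1.2 km ⇒ ΔT = -4.92°C; T = 14.58°C
T_parcel − T_env = 7.86 − 14.58 = -6.72°C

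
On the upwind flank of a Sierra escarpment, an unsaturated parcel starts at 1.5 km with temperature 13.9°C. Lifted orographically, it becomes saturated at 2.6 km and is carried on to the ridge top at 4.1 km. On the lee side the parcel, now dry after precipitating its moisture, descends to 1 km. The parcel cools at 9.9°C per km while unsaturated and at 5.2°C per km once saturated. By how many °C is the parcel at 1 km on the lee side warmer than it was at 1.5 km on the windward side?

Dry to 2600 m: -9.9 × 1.1 km = -10.89°C, so T = 3.01°C.
Saturated to 4100 m: -5.2 × 1.5 km = -7.8°C, so T = -4.79°C.
Dry descent to 1000 m: +9.9 × 3.1 km = +30.69°C, so T = 25.9°C.
Net change vs windward start: 25.9 − 13.9 = +12°C

+12°C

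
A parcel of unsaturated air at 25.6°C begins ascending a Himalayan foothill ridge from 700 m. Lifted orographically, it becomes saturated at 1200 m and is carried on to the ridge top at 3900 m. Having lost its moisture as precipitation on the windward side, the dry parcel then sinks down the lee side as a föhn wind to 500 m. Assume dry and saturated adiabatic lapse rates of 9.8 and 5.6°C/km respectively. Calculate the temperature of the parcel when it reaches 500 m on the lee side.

700 → 1200 m (dry, 9.8°C/km): ΔT = -9.8 × 0.5 = -4.9°C → T = 20.7°C
1200 → 3900 m (saturated, 5.6°C/km): ΔT = -5.6 × 2.7 = -15.12°C → T = 5.58°C
3900 → 500 m (dry descent, 9.8°C/km): ΔT = +9.8 × 3.4 = +33.32°C → T = 38.9°C

38.9°C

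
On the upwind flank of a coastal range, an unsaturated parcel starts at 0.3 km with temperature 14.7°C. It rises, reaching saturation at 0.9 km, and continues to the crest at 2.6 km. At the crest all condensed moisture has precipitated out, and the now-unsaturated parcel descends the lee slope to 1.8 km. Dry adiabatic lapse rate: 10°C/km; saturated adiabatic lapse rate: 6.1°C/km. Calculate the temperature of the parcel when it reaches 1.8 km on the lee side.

300 → 900 m (dry, 10°C/km): ΔT = -10 × 0.6 = -6°C → T = 8.7°C
900 → 2600 m (saturated, 6.1°C/km): ΔT = -6.1 × 1.7 = -10.37°C → T = -1.67°C
2600 → 1800 m (dry descent, 10°C/km): ΔT = +10 × 0.8 = +8°C → T = 6.33°C

6.33°C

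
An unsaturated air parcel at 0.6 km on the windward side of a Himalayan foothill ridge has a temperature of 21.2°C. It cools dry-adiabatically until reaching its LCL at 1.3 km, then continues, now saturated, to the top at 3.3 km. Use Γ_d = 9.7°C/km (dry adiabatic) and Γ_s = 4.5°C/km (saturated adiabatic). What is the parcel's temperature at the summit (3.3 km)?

600 → 1300 m (dry, 9.7°C/km): ΔT = -9.7 × 0.7 = -6.79°C → T = 14.41°C
1300 → 3300 m (saturated, 4.5°C/km): ΔT = -4.5 × 2 = -9°C → T = 5.41°C

5.41°C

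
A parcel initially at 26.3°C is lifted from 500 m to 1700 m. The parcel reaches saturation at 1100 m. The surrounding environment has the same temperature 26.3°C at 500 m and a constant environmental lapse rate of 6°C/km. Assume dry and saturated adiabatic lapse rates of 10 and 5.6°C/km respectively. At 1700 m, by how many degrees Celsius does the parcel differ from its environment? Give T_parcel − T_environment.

Parcel:
  From 500 m to 1100 m (dry): cools by 10 × 0.6 = 6°C, giving 20.3°C.
  From 1100 m to 1700 m (saturated): cools by 5.6 × 0.6 = 3.36°C, giving 16.94°C.
Environment:
  From 500 m to 1700 m (environment): cools by 6 × 1.2 = 7.2°C, giving 19.1°C.
T_parcel − T_env = 16.94 − 19.1 = -2.16°C

-2.16°C (parcel cooler than environment)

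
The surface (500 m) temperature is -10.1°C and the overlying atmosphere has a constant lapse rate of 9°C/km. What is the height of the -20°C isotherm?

1600 m

Height above start = (-10.1 − (-20)) / 9 = 1.1 km
Altitude = 500 m + 1100 m = 1600 m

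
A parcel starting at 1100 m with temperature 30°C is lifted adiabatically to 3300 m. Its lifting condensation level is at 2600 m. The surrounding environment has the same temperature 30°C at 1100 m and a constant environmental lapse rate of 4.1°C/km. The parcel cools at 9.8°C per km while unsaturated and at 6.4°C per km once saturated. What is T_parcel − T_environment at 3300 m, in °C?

-10.16°C (parcel cooler than environment)

Parcel:
  1100 → 2600 m (dry, 9.8°C/km): ΔT = -9.8 × 1.5 = -14.7°C → T = 15.3°C
  2600 → 3300 m (saturated, 6.4°C/km): ΔT = -6.4 × 0.7 = -4.48°C → T = 10.82°C
Environment:
  1100 → 3300 m (environment, 4.1°C/km): ΔT = -4.1 × 2.2 = -9.02°C → T = 20.98°C
T_parcel − T_env = 10.82 − 20.98 = -10.16°C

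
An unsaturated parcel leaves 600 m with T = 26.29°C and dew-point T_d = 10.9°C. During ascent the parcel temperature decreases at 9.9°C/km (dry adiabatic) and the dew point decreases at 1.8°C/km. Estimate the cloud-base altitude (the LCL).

T and T_d converge at 9.9 − 1.8 = 8.1°C per km
Height above start = (26.29 − 10.9) / 8.1 = 1.9 km
LCL altitude = 600 m + 1900 m = 2500 m

2500 m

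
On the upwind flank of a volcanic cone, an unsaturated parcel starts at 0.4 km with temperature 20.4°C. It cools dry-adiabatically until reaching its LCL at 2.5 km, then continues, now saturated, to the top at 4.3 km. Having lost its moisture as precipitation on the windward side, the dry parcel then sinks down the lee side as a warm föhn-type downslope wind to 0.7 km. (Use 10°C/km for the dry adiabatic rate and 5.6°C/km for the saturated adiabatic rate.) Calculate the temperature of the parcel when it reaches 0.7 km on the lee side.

400–2500 m, dry: Δz = 2.1 km ⇒ ΔT = -21°C; T = -0.6°C
2500–4300 m, saturated: Δz = 1.8 km ⇒ ΔT = -10.08°C; T = -10.68°C
4300–700 m, dry descent: Δz = 3.6 km ⇒ ΔT = +36°C; T = 25.32°C

25.32°C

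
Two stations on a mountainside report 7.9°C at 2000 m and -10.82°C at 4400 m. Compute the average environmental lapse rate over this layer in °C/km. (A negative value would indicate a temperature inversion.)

Γ = −ΔT/Δz = (7.9 − (-10.82)) / (4400 − 2000) m
  = 18.72°C / 2.4 km = 7.8°C/km

7.8°C/km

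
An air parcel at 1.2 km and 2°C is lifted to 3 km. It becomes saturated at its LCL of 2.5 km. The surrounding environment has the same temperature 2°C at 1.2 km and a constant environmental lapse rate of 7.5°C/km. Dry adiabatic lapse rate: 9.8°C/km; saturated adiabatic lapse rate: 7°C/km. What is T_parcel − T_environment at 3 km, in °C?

Parcel:
  1200 → 2500 m (dry, 9.8°C/km): ΔT = -9.8 × 1.3 = -12.74°C → T = -10.74°C
  2500 → 3000 m (saturated, 7°C/km): ΔT = -7 × 0.5 = -3.5°C → T = -14.24°C
Environment:
  1200 → 3000 m (environment, 7.5°C/km): ΔT = -7.5 × 1.8 = -13.5°C → T = -11.5°C
T_parcel − T_env = -14.24 − (-11.5) = -2.74°C

-2.74°C (parcel cooler than environment)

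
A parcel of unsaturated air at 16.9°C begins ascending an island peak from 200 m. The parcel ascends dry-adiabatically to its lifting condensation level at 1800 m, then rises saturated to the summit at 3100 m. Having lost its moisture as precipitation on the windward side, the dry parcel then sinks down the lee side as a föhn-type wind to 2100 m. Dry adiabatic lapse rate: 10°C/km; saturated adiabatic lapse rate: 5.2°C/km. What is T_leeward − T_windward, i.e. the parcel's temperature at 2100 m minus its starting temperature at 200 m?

-12.76°C

Dry to 1800 m: -10 × 1.6 km = -16°C, so T = 0.9°C.
Saturated to 3100 m: -5.2 × 1.3 km = -6.76°C, so T = -5.86°C.
Dry descent to 2100 m: +10 × 1 km = +10°C, so T = 4.14°C.
Net change vs windward start: 4.14 − 16.9 = -12.76°C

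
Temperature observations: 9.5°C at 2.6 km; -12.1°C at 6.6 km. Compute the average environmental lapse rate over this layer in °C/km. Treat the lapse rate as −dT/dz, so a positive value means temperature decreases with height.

Γ = −ΔT/Δz = (9.5 − (-12.1)) / (6600 − 2600) m
  = 21.6°C / 4 km = 5.4°C/km

5.4°C/km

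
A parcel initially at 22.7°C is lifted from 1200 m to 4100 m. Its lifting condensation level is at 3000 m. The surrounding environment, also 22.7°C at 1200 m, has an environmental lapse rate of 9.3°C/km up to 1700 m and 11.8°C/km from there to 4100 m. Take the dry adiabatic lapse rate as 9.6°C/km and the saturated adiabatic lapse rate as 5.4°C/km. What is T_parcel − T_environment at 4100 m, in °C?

+9.75°C (parcel warmer than environment)

Parcel:
  From 1200 m to 3000 m (dry): cools by 9.6 × 1.8 = 17.28°C, giving 5.42°C.
  From 3000 m to 4100 m (saturated): cools by 5.4 × 1.1 = 5.94°C, giving -0.52°C.
Environment:
  From 1200 m to 1700 m (environment, lower layer): cools by 9.3 × 0.5 = 4.65°C, giving 18.05°C.
  From 1700 m to 4100 m (environment, upper layer): cools by 11.8 × 2.4 = 28.32°C, giving -10.27°C.
T_parcel − T_env = -0.52 − (-10.27) = +9.75°C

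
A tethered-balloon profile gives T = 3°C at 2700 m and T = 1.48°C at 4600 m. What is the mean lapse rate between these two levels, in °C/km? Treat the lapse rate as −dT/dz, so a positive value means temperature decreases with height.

Γ = −ΔT/Δz = (3 − 1.48) / (4600 − 2700) m
  = 1.52°C / 1.9 km = 0.8°C/km

0.8°C/km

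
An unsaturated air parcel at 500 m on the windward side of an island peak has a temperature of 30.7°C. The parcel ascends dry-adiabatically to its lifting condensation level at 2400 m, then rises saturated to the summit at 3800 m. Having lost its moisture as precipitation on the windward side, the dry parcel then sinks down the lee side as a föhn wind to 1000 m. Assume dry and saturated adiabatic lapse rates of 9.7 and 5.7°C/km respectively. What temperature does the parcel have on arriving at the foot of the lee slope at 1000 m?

From 500 m to 2400 m (dry): cools by 9.7 × 1.9 = 18.43°C, giving 12.27°C.
From 2400 m to 3800 m (saturated): cools by 5.7 × 1.4 = 7.98°C, giving 4.29°C.
From 3800 m to 1000 m (dry descent): warms by 9.7 × 2.8 = 27.16°C, giving 31.45°C.

31.45°C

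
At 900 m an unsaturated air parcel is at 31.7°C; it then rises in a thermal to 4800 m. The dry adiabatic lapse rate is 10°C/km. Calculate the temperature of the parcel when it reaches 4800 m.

Dry adiabatic to 4800 m: -10 × 3.9 km = -39°C, so T = -7.3°C.

-7.3°C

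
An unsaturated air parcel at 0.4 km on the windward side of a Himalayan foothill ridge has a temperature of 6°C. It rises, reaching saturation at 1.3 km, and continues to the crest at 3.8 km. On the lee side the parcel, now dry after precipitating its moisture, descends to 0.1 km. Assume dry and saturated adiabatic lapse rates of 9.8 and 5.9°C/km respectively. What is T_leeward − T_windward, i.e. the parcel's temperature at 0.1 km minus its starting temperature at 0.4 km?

+12.69°C

Dry to 1300 m: -9.8 × 0.9 km = -8.82°C, so T = -2.82°C.
Saturated to 3800 m: -5.9 × 2.5 km = -14.75°C, so T = -17.57°C.
Dry descent to 100 m: +9.8 × 3.7 km = +36.26°C, so T = 18.69°C.
Net change vs windward start: 18.69 − 6 = +12.69°C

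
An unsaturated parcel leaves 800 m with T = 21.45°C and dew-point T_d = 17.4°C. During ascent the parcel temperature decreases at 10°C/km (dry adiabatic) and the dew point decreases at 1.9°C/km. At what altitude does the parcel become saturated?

T and T_d converge at 10 − 1.9 = 8.1°C per km
Height above start = (21.45 − 17.4) / 8.1 = 0.5 km
LCL altitude = 800 m + 500 m = 1300 m

1300 m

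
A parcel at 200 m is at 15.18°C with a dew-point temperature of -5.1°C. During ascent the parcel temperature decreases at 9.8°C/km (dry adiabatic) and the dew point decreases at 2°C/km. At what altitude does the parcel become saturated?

T and T_d converge at 9.8 − 2 = 7.8°C per km
Height above start = (15.18 − (-5.1)) / 7.8 = 2.6 km
LCL altitude = 200 m + 2600 m = 2800 m

2800 m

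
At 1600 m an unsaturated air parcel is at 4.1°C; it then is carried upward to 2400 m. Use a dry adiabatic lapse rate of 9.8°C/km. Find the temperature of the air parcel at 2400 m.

-3.74°C

1600 → 2400 m (dry adiabatic, 9.8°C/km): ΔT = -9.8 × 0.8 = -7.84°C → T = -3.74°C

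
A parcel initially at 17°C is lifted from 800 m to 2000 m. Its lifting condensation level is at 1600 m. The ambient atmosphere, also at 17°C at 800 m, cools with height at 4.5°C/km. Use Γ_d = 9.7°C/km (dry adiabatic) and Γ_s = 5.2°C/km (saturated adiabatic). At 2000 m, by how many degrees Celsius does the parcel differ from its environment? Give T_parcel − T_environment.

Parcel:
  800–1600 m, dry: Δz = 0.8 km ⇒ ΔT = -7.76°C; T = 9.24°C
  1600–2000 m, saturated: Δz = 0.4 km ⇒ ΔT = -2.08°C; T = 7.16°C
Environment:
  800–2000 m, environment: Δz = 1.2 km ⇒ ΔT = -5.4°C; T = 11.6°C
T_parcel − T_env = 7.16 − 11.6 = -4.44°C

-4.44°C (parcel cooler than environment)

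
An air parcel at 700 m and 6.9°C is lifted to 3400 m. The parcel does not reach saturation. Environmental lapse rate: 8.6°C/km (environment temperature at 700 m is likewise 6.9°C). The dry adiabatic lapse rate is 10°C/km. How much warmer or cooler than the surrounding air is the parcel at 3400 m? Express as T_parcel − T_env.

Parcel:
  700 → 3400 m (dry, 10°C/km): ΔT = -10 × 2.7 = -27°C → T = -20.1°C
Environment:
  700 → 3400 m (environment, 8.6°C/km): ΔT = -8.6 × 2.7 = -23.22°C → T = -16.32°C
T_parcel − T_env = -20.1 − (-16.32) = -3.78°C

-3.78°C (parcel cooler than environment)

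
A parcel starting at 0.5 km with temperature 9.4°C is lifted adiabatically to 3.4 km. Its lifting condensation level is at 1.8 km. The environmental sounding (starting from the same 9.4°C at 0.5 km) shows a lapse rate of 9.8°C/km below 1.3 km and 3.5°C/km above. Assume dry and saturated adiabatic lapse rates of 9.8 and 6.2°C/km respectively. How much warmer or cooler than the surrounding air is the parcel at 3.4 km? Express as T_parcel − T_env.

Parcel:
  Dry to 1800 m: -9.8 × 1.3 km = -12.74°C, so T = -3.34°C.
  Saturated to 3400 m: -6.2 × 1.6 km = -9.92°C, so T = -13.26°C.
Environment:
  Environment, lower layer to 1300 m: -9.8 × 0.8 km = -7.84°C, so T = 1.56°C.
  Environment, upper layer to 3400 m: -3.5 × 2.1 km = -7.35°C, so T = -5.79°C.
T_parcel − T_env = -13.26 − (-5.79) = -7.47°C

-7.47°C (parcel cooler than environment)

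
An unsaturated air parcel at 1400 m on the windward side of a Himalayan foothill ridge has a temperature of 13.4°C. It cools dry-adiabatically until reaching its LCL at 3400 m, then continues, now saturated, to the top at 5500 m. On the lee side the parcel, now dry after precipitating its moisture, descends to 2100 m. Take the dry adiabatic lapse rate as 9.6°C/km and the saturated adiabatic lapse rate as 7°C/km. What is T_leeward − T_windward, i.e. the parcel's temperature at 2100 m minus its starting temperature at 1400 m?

-1.26°C

1400–3400 m, dry: Δz = 2 km ⇒ ΔT = -19.2°C; T = -5.8°C
3400–5500 m, saturated: Δz = 2.1 km ⇒ ΔT = -14.7°C; T = -20.5°C
5500–2100 m, dry descent: Δz = 3.4 km ⇒ ΔT = +32.64°C; T = 12.14°C
Net change vs windward start: 12.14 − 13.4 = -1.26°C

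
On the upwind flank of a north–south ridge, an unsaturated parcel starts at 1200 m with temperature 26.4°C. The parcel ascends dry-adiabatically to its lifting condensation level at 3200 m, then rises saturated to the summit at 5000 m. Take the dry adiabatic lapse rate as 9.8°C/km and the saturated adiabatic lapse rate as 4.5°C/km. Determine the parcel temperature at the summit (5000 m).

-1.3°C

1200–3200 m, dry: Δz = 2 km ⇒ ΔT = -19.6°C; T = 6.8°C
3200–5000 m, saturated: Δz = 1.8 km ⇒ ΔT = -8.1°C; T = -1.3°C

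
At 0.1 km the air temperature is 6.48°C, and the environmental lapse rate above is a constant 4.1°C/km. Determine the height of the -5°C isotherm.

Height above start = (6.48 − (-5)) / 4.1 = 2.8 km
Altitude = 100 m + 2800 m = 2900 m

2.9 km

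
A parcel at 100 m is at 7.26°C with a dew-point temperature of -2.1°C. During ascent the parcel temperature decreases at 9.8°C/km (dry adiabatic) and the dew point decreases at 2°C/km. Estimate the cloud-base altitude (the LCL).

1300 m

T and T_d converge at 9.8 − 2 = 7.8°C per km
Height above start = (7.26 − (-2.1)) / 7.8 = 1.2 km
LCL altitude = 100 m + 1200 m = 1300 m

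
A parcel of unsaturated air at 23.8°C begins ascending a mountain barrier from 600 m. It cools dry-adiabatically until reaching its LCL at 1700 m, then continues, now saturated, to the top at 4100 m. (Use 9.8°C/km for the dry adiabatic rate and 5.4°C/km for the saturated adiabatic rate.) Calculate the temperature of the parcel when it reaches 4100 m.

0.06°C

Dry to 1700 m: -9.8 × 1.1 km = -10.78°C, so T = 13.02°C.
Saturated to 4100 m: -5.4 × 2.4 km = -12.96°C, so T = 0.06°C.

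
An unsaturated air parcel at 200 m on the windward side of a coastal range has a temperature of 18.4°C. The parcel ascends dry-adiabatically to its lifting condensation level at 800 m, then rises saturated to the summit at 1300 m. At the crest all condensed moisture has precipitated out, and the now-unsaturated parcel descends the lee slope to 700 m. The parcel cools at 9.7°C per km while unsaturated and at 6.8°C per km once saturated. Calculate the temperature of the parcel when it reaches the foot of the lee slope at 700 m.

15°C

From 200 m to 800 m (dry): cools by 9.7 × 0.6 = 5.82°C, giving 12.58°C.
From 800 m to 1300 m (saturated): cools by 6.8 × 0.5 = 3.4°C, giving 9.18°C.
From 1300 m to 700 m (dry descent): warms by 9.7 × 0.6 = 5.82°C, giving 15°C.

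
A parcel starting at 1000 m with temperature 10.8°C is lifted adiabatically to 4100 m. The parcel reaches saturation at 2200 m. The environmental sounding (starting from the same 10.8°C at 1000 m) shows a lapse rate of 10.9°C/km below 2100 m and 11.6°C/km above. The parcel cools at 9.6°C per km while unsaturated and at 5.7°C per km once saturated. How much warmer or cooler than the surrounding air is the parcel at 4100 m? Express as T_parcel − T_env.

+12.84°C (parcel warmer than environment)

Parcel:
  From 1000 m to 2200 m (dry): cools by 9.6 × 1.2 = 11.52°C, giving -0.72°C.
  From 2200 m to 4100 m (saturated): cools by 5.7 × 1.9 = 10.83°C, giving -11.55°C.
Environment:
  From 1000 m to 2100 m (environment, lower layer): cools by 10.9 × 1.1 = 11.99°C, giving -1.19°C.
  From 2100 m to 4100 m (environment, upper layer): cools by 11.6 × 2 = 23.2°C, giving -24.39°C.
T_parcel − T_env = -11.55 − (-24.39) = +12.84°C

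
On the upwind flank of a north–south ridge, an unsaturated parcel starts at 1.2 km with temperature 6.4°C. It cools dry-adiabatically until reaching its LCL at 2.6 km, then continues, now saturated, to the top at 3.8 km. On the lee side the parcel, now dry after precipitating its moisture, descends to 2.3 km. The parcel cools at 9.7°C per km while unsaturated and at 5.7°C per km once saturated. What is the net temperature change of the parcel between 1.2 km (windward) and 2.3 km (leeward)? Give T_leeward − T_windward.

-5.87°C

1200 → 2600 m (dry, 9.7°C/km): ΔT = -9.7 × 1.4 = -13.58°C → T = -7.18°C
2600 → 3800 m (saturated, 5.7°C/km): ΔT = -5.7 × 1.2 = -6.84°C → T = -14.02°C
3800 → 2300 m (dry descent, 9.7°C/km): ΔT = +9.7 × 1.5 = +14.55°C → T = 0.53°C
Net change vs windward start: 0.53 − 6.4 = -5.87°C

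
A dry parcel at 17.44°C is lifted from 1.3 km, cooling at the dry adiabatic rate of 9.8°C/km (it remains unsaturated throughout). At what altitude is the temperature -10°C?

Height above start = (17.44 − (-10)) / 9.8 = 2.8 km
Altitude = 1300 m + 2800 m = 4100 m

4.1 km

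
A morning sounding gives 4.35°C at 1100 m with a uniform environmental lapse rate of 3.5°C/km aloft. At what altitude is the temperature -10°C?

5200 m

Height above start = (4.35 − (-10)) / 3.5 = 4.1 km
Altitude = 1100 m + 4100 m = 5200 m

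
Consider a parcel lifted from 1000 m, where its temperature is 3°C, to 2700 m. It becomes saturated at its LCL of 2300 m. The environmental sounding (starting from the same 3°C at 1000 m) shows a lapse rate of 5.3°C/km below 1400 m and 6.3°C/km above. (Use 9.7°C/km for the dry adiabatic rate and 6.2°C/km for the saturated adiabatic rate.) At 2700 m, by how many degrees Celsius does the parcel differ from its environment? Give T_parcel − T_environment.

-4.78°C (parcel cooler than environment)

Parcel:
  From 1000 m to 2300 m (dry): cools by 9.7 × 1.3 = 12.61°C, giving -9.61°C.
  From 2300 m to 2700 m (saturated): cools by 6.2 × 0.4 = 2.48°C, giving -12.09°C.
Environment:
  From 1000 m to 1400 m (environment, lower layer): cools by 5.3 × 0.4 = 2.12°C, giving 0.88°C.
  From 1400 m to 2700 m (environment, upper layer): cools by 6.3 × 1.3 = 8.19°C, giving -7.31°C.
T_parcel − T_env = -12.09 − (-7.31) = -4.78°C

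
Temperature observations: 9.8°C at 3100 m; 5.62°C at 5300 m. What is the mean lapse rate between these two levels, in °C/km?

Γ = −ΔT/Δz = (9.8 − 5.62) / (5300 − 3100) m
  = 4.18°C / 2.2 km = 1.9°C/km

1.9°C/km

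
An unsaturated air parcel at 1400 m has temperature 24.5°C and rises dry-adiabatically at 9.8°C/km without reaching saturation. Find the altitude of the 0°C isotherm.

3900 m

Height above start = (24.5 − 0) / 9.8 = 2.5 km
Altitude = 1400 m + 2500 m = 3900 m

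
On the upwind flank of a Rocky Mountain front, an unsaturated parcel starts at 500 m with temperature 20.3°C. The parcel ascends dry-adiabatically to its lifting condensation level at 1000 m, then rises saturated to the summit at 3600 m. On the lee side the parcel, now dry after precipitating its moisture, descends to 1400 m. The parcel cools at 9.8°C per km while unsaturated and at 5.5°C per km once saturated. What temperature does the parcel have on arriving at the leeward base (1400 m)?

22.66°C

Dry to 1000 m: -9.8 × 0.5 km = -4.9°C, so T = 15.4°C.
Saturated to 3600 m: -5.5 × 2.6 km = -14.3°C, so T = 1.1°C.
Dry descent to 1400 m: +9.8 × 2.2 km = +21.56°C, so T = 22.66°C.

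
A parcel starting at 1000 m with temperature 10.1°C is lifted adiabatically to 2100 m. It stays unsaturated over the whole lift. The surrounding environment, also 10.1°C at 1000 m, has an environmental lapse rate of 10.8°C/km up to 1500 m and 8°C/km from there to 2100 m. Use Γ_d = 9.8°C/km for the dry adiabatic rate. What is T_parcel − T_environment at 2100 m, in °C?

-0.58°C (parcel cooler than environment)

Parcel:
  From 1000 m to 2100 m (dry): cools by 9.8 × 1.1 = 10.78°C, giving -0.68°C.
Environment:
  From 1000 m to 1500 m (environment, lower layer): cools by 10.8 × 0.5 = 5.4°C, giving 4.7°C.
  From 1500 m to 2100 m (environment, upper layer): cools by 8 × 0.6 = 4.8°C, giving -0.1°C.
T_parcel − T_env = -0.68 − (-0.1) = -0.58°C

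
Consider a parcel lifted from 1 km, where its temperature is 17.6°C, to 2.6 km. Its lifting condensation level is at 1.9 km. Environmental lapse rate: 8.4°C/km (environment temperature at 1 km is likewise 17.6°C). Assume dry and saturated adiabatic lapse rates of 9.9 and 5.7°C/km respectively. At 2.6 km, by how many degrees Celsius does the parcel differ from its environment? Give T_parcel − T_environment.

+0.54°C (parcel warmer than environment)

Parcel:
  1000 → 1900 m (dry, 9.9°C/km): ΔT = -9.9 × 0.9 = -8.91°C → T = 8.69°C
  1900 → 2600 m (saturated, 5.7°C/km): ΔT = -5.7 × 0.7 = -3.99°C → T = 4.7°C
Environment:
  1000 → 2600 m (environment, 8.4°C/km): ΔT = -8.4 × 1.6 = -13.44°C → T = 4.16°C
T_parcel − T_env = 4.7 − 4.16 = +0.54°C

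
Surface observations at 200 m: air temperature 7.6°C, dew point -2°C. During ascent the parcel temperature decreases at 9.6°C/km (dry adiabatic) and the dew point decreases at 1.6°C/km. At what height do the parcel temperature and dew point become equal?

T and T_d converge at 9.6 − 1.6 = 8°C per km
Height above start = (7.6 − (-2)) / 8 = 1.2 km
LCL altitude = 200 m + 1200 m = 1400 m

1400 m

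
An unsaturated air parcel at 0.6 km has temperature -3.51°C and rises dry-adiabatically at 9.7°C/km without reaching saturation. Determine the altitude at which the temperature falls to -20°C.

Height above start = (-3.51 − (-20)) / 9.7 = 1.7 km
Altitude = 600 m + 1700 m = 2300 m

2.3 km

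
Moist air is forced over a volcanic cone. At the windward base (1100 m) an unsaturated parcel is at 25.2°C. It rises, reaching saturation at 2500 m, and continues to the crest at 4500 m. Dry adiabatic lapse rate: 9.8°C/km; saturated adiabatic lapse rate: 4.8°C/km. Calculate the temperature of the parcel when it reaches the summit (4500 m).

1.88°C

1100–2500 m, dry: Δz = 1.4 km ⇒ ΔT = -13.72°C; T = 11.48°C
2500–4500 m, saturated: Δz = 2 km ⇒ ΔT = -9.6°C; T = 1.88°C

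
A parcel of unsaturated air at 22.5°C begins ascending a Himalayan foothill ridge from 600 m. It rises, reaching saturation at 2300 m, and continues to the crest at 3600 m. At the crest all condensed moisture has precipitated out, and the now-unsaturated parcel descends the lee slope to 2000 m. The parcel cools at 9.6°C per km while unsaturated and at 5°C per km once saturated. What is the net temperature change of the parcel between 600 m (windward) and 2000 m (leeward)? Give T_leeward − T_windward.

-7.46°C

Dry to 2300 m: -9.6 × 1.7 km = -16.32°C, so T = 6.18°C.
Saturated to 3600 m: -5 × 1.3 km = -6.5°C, so T = -0.32°C.
Dry descent to 2000 m: +9.6 × 1.6 km = +15.36°C, so T = 15.04°C.
Net change vs windward start: 15.04 − 22.5 = -7.46°C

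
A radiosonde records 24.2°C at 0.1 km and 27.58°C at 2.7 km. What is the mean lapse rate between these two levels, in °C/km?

-1.3°C/km

Γ = −ΔT/Δz = (24.2 − 27.58) / (2700 − 100) m
  = -3.38°C / 2.6 km = -1.3°C/km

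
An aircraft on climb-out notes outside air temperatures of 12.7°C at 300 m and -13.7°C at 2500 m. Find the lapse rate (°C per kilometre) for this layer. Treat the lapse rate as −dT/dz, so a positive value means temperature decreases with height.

12°C/km

Γ = −ΔT/Δz = (12.7 − (-13.7)) / (2500 − 300) m
  = 26.4°C / 2.2 km = 12°C/km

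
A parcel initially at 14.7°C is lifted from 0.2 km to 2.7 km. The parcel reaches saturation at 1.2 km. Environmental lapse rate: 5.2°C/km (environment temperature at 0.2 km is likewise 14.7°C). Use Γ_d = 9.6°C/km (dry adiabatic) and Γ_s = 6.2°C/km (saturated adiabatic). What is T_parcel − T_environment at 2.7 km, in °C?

Parcel:
  Dry to 1200 m: -9.6 × 1 km = -9.6°C, so T = 5.1°C.
  Saturated to 2700 m: -6.2 × 1.5 km = -9.3°C, so T = -4.2°C.
Environment:
  Environment to 2700 m: -5.2 × 2.5 km = -13°C, so T = 1.7°C.
T_parcel − T_env = -4.2 − 1.7 = -5.9°C

-5.9°C (parcel cooler than environment)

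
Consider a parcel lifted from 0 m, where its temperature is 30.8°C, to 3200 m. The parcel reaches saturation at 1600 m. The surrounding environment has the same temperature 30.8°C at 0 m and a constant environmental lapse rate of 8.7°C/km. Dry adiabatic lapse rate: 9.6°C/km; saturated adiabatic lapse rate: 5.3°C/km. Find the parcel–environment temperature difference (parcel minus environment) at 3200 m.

+4°C (parcel warmer than environment)

Parcel:
  Dry to 1600 m: -9.6 × 1.6 km = -15.36°C, so T = 15.44°C.
  Saturated to 3200 m: -5.3 × 1.6 km = -8.48°C, so T = 6.96°C.
Environment:
  Environment to 3200 m: -8.7 × 3.2 km = -27.84°C, so T = 2.96°C.
T_parcel − T_env = 6.96 − 2.96 = +4°C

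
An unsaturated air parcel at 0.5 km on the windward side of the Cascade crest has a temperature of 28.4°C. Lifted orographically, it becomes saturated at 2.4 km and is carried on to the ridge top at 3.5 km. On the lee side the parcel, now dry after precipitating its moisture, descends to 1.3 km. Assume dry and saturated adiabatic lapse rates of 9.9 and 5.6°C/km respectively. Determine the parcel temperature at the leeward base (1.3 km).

25.21°C

From 500 m to 2400 m (dry): cools by 9.9 × 1.9 = 18.81°C, giving 9.59°C.
From 2400 m to 3500 m (saturated): cools by 5.6 × 1.1 = 6.16°C, giving 3.43°C.
From 3500 m to 1300 m (dry descent): warms by 9.9 × 2.2 = 21.78°C, giving 25.21°C.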